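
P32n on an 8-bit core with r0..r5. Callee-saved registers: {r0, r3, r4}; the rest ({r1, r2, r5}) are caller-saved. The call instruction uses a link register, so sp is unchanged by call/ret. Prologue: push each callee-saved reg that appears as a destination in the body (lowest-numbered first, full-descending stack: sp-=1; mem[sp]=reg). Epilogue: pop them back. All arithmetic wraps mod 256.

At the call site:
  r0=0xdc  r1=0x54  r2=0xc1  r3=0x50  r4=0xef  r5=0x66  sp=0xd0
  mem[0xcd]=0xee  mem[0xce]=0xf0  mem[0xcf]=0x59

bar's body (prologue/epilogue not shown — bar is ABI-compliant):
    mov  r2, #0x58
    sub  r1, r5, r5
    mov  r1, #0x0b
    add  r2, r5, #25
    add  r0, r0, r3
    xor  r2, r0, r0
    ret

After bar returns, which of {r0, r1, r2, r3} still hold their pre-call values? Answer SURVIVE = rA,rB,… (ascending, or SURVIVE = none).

SURVIVE = r0,r3

prologue: push r0 → mem[0xcf]=0xdc, sp=0xcf
body[0] mov  r2, #0x58 → r2=0x58
body[1] sub  r1, r5, r5 → r1=0x00
body[2] mov  r1, #0x0b → r1=0x0b
body[3] add  r2, r5, #25 → r2=0x7f
body[4] add  r0, r0, r3 → r0=0x2c
body[5] xor  r2, r0, r0 → r2=0x00
epilogue: pop r0=0xdc, sp=0xd0
r0: callee-saved, written=True
r1: caller-saved, written=True
r2: caller-saved, written=True
r3: callee-saved, written=False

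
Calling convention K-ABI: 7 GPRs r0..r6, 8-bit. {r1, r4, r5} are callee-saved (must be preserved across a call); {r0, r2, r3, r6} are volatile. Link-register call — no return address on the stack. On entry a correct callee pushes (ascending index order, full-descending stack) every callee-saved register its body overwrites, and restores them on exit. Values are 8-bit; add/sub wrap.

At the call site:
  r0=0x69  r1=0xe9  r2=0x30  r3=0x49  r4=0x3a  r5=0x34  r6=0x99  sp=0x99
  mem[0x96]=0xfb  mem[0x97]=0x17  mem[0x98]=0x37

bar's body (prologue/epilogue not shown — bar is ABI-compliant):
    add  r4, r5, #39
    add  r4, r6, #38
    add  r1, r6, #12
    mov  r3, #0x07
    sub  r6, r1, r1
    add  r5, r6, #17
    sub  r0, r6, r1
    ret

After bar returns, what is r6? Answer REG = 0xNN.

REG = 0x00

prologue: push r1 -> mem[0x98]=0xe9, sp=0x98
prologue: push r4 -> mem[0x97]=0x3a, sp=0x97
prologue: push r5 -> mem[0x96]=0x34, sp=0x96
body[0] add  r4, r5, #39 -> r4=0x5b
body[1] add  r4, r6, #38 -> r4=0xbf
body[2] add  r1, r6, #12 -> r1=0xa5
body[3] mov  r3, #0x07 -> r3=0x07
body[4] sub  r6, r1, r1 -> r6=0x00
body[5] add  r5, r6, #17 -> r5=0x11
body[6] sub  r0, r6, r1 -> r0=0x5b
epilogue: pop r5=0x34, sp=0x97
epilogue: pop r4=0x3a, sp=0x98
epilogue: pop r1=0xe9, sp=0x99
r6 is caller-saved -> body value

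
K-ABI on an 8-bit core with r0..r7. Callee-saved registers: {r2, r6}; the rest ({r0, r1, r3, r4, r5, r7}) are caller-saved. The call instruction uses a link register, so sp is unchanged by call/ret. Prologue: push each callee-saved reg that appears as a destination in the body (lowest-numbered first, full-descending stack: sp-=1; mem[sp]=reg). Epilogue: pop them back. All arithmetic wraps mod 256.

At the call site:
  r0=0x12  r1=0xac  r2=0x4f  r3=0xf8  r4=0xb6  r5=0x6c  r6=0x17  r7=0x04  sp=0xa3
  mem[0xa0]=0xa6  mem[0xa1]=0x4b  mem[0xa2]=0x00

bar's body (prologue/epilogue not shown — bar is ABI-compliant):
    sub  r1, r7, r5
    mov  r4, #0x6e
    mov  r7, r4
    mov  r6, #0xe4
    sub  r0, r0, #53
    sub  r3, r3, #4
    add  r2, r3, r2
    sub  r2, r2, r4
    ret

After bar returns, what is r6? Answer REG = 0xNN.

prologue: push r2 → mem[0xa2]=0x4f, sp=0xa2
prologue: push r6 → mem[0xa1]=0x17, sp=0xa1
body[0] sub  r1, r7, r5 → r1=0x98
body[1] mov  r4, #0x6e → r4=0x6e
body[2] mov  r7, r4 → r7=0x6e
body[3] mov  r6, #0xe4 → r6=0xe4
body[4] sub  r0, r0, #53 → r0=0xdd
body[5] sub  r3, r3, #4 → r3=0xf4
body[6] add  r2, r3, r2 → r2=0x43
body[7] sub  r2, r2, r4 → r2=0xd5
epilogue: pop r6=0x17, sp=0xa2
epilogue: pop r2=0x4f, sp=0xa3
r6 is callee-saved → restored

REG = 0x17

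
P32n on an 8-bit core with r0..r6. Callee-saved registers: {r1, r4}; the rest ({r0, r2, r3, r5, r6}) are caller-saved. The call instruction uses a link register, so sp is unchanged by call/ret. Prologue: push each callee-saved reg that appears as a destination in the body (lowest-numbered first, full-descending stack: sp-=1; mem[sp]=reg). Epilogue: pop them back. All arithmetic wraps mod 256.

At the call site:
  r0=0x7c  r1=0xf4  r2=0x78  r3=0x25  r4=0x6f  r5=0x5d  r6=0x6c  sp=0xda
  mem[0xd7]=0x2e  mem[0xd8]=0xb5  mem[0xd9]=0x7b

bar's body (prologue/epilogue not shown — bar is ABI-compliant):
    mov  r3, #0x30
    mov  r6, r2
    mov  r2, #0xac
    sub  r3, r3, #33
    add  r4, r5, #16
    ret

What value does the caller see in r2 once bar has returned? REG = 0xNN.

prologue: push r4 → mem[0xd9]=0x6f, sp=0xd9
body[0] mov  r3, #0x30 → r3=0x30
body[1] mov  r6, r2 → r6=0x78
body[2] mov  r2, #0xac → r2=0xac
body[3] sub  r3, r3, #33 → r3=0x0f
body[4] add  r4, r5, #16 → r4=0x6d
epilogue: pop r4=0x6f, sp=0xda
r2 is caller-saved → body value

REG = 0xac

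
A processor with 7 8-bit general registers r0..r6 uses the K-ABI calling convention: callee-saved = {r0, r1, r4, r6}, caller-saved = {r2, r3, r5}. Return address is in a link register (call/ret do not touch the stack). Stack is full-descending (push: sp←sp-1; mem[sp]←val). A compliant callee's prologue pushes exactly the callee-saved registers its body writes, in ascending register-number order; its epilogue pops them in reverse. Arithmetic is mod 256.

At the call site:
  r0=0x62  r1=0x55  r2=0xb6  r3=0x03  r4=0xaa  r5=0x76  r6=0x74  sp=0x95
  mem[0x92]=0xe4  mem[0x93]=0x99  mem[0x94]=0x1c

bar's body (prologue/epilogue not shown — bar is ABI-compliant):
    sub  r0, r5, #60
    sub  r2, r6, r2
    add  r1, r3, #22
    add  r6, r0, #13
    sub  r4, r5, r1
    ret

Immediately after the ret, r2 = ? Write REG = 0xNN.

REG = 0xbe

prologue: push r0 -> mem[0x94]=0x62, sp=0x94
prologue: push r1 -> mem[0x93]=0x55, sp=0x93
prologue: push r4 -> mem[0x92]=0xaa, sp=0x92
prologue: push r6 -> mem[0x91]=0x74, sp=0x91
body[0] sub  r0, r5, #60 -> r0=0x3a
body[1] sub  r2, r6, r2 -> r2=0xbe
body[2] add  r1, r3, #22 -> r1=0x19
body[3] add  r6, r0, #13 -> r6=0x47
body[4] sub  r4, r5, r1 -> r4=0x5d
epilogue: pop r6=0x74, sp=0x92
epilogue: pop r4=0xaa, sp=0x93
epilogue: pop r1=0x55, sp=0x94
epilogue: pop r0=0x62, sp=0x95
r2 is caller-saved -> body value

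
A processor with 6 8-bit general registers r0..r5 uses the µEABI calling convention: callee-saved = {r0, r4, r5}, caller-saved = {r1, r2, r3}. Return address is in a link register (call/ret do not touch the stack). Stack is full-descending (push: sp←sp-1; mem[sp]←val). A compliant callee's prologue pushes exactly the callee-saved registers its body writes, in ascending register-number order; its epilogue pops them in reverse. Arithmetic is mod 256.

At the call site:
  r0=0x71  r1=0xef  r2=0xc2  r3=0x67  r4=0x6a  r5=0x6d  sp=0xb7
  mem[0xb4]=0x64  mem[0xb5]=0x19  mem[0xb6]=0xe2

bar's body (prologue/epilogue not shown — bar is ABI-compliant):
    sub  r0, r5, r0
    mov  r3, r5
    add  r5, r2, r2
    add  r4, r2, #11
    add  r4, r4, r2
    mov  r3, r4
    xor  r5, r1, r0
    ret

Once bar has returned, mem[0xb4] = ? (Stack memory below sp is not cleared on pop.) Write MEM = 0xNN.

prologue: push r0 -> mem[0xb6]=0x71, sp=0xb6
prologue: push r4 -> mem[0xb5]=0x6a, sp=0xb5
prologue: push r5 -> mem[0xb4]=0x6d, sp=0xb4
body[0] sub  r0, r5, r0 -> r0=0xfc
body[1] mov  r3, r5 -> r3=0x6d
body[2] add  r5, r2, r2 -> r5=0x84
body[3] add  r4, r2, #11 -> r4=0xcd
body[4] add  r4, r4, r2 -> r4=0x8f
body[5] mov  r3, r4 -> r3=0x8f
body[6] xor  r5, r1, r0 -> r5=0x13
epilogue: pop r5=0x6d, sp=0xb5
epilogue: pop r4=0x6a, sp=0xb6
epilogue: pop r0=0x71, sp=0xb7
prologue pushed ['r0', 'r4', 'r5'] at ['0xb6', '0xb5', '0xb4']

MEM = 0x6d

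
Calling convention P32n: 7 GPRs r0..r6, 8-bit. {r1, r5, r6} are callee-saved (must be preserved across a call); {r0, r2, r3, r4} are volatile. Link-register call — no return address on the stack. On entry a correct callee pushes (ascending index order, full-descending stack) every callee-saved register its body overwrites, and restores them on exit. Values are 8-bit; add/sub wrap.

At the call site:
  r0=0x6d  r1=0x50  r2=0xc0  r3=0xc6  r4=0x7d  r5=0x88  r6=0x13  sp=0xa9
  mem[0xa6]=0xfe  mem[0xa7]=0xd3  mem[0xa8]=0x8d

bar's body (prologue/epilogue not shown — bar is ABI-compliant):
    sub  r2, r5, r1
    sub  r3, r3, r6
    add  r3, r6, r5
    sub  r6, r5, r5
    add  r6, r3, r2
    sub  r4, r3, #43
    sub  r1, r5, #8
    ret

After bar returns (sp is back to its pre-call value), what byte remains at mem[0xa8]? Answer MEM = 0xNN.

MEM = 0x50

prologue: push r1 -> mem[0xa8]=0x50, sp=0xa8
prologue: push r6 -> mem[0xa7]=0x13, sp=0xa7
body[0] sub  r2, r5, r1 -> r2=0x38
body[1] sub  r3, r3, r6 -> r3=0xb3
body[2] add  r3, r6, r5 -> r3=0x9b
body[3] sub  r6, r5, r5 -> r6=0x00
body[4] add  r6, r3, r2 -> r6=0xd3
body[5] sub  r4, r3, #43 -> r4=0x70
body[6] sub  r1, r5, #8 -> r1=0x80
epilogue: pop r6=0x13, sp=0xa8
epilogue: pop r1=0x50, sp=0xa9
prologue pushed ['r1', 'r6'] at ['0xa8', '0xa7']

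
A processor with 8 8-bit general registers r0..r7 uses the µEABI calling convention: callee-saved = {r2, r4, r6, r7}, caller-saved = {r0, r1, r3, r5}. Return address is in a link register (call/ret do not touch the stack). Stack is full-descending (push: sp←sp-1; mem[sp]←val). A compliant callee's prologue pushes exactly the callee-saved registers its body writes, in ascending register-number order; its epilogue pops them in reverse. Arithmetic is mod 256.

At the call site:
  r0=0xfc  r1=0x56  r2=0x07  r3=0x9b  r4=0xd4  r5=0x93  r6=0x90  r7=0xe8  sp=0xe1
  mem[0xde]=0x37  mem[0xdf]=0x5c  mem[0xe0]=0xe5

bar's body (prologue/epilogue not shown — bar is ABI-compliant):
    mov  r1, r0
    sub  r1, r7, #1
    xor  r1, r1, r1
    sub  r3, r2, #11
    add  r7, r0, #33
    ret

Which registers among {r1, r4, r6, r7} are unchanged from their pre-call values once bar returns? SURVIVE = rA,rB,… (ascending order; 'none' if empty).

SURVIVE = r4,r6,r7

prologue: push r7 -> mem[0xe0]=0xe8, sp=0xe0
body[0] mov  r1, r0 -> r1=0xfc
body[1] sub  r1, r7, #1 -> r1=0xe7
body[2] xor  r1, r1, r1 -> r1=0x00
body[3] sub  r3, r2, #11 -> r3=0xfc
body[4] add  r7, r0, #33 -> r7=0x1d
epilogue: pop r7=0xe8, sp=0xe1
r1: caller-saved, written=True
r4: callee-saved, written=False
r6: callee-saved, written=False
r7: callee-saved, written=True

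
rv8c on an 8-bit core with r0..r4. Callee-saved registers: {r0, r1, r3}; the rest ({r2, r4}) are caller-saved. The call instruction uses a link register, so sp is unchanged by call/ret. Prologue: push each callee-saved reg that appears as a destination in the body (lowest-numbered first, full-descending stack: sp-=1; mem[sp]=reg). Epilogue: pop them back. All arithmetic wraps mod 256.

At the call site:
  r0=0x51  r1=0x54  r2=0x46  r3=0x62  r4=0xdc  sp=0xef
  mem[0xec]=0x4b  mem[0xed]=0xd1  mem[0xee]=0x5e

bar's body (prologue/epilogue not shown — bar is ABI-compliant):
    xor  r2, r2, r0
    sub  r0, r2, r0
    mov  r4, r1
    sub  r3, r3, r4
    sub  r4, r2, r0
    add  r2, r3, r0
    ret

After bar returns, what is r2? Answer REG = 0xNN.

REG = 0xd4

prologue: push r0 → mem[0xee]=0x51, sp=0xee
prologue: push r3 → mem[0xed]=0x62, sp=0xed
body[0] xor  r2, r2, r0 → r2=0x17
body[1] sub  r0, r2, r0 → r0=0xc6
body[2] mov  r4, r1 → r4=0x54
body[3] sub  r3, r3, r4 → r3=0x0e
body[4] sub  r4, r2, r0 → r4=0x51
body[5] add  r2, r3, r0 → r2=0xd4
epilogue: pop r3=0x62, sp=0xee
epilogue: pop r0=0x51, sp=0xef
r2 is caller-saved → body value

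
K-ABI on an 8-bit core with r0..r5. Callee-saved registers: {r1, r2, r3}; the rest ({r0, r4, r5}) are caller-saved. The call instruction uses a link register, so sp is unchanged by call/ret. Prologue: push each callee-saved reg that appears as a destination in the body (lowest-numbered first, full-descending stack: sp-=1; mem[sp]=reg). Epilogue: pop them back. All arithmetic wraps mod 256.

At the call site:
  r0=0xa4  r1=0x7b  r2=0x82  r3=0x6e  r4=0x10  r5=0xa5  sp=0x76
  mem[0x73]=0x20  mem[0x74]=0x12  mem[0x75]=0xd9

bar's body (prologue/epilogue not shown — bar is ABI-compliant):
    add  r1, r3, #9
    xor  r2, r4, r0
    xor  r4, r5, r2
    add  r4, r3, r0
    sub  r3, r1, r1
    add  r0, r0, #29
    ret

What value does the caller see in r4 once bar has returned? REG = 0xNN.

REG = 0x12

prologue: push r1 → mem[0x75]=0x7b, sp=0x75
prologue: push r2 → mem[0x74]=0x82, sp=0x74
prologue: push r3 → mem[0x73]=0x6e, sp=0x73
body[0] add  r1, r3, #9 → r1=0x77
body[1] xor  r2, r4, r0 → r2=0xb4
body[2] xor  r4, r5, r2 → r4=0x11
body[3] add  r4, r3, r0 → r4=0x12
body[4] sub  r3, r1, r1 → r3=0x00
body[5] add  r0, r0, #29 → r0=0xc1
epilogue: pop r3=0x6e, sp=0x74
epilogue: pop r2=0x82, sp=0x75
epilogue: pop r1=0x7b, sp=0x76
r4 is caller-saved → body value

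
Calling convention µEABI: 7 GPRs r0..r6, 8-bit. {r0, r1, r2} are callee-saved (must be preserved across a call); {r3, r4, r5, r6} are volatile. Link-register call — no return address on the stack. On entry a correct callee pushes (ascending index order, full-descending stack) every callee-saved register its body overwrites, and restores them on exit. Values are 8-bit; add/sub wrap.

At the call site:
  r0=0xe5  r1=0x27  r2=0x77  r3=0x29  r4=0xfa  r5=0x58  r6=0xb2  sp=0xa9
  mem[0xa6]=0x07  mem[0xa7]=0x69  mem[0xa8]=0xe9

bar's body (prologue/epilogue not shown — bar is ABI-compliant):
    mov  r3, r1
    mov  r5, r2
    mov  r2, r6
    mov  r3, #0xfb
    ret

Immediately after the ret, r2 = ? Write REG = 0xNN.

REG = 0x77

prologue: push r2 -> mem[0xa8]=0x77, sp=0xa8
body[0] mov  r3, r1 -> r3=0x27
body[1] mov  r5, r2 -> r5=0x77
body[2] mov  r2, r6 -> r2=0xb2
body[3] mov  r3, #0xfb -> r3=0xfb
epilogue: pop r2=0x77, sp=0xa9
r2 is callee-saved -> restored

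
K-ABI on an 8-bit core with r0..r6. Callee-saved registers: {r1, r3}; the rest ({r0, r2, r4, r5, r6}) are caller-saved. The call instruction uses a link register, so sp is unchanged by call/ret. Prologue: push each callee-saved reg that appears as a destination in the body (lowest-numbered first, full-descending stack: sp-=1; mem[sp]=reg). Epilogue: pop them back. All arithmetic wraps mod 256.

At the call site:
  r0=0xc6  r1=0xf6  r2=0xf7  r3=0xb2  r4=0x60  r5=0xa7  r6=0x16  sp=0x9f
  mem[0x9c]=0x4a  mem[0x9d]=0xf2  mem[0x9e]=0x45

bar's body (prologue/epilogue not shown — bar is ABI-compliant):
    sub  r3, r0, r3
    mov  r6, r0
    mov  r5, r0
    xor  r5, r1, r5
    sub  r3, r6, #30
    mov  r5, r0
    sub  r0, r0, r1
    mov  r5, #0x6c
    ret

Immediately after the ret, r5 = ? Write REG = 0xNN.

REG = 0x6c

prologue: push r3 -> mem[0x9e]=0xb2, sp=0x9e
body[0] sub  r3, r0, r3 -> r3=0x14
body[1] mov  r6, r0 -> r6=0xc6
body[2] mov  r5, r0 -> r5=0xc6
body[3] xor  r5, r1, r5 -> r5=0x30
body[4] sub  r3, r6, #30 -> r3=0xa8
body[5] mov  r5, r0 -> r5=0xc6
body[6] sub  r0, r0, r1 -> r0=0xd0
body[7] mov  r5, #0x6c -> r5=0x6c
epilogue: pop r3=0xb2, sp=0x9f
r5 is caller-saved -> body value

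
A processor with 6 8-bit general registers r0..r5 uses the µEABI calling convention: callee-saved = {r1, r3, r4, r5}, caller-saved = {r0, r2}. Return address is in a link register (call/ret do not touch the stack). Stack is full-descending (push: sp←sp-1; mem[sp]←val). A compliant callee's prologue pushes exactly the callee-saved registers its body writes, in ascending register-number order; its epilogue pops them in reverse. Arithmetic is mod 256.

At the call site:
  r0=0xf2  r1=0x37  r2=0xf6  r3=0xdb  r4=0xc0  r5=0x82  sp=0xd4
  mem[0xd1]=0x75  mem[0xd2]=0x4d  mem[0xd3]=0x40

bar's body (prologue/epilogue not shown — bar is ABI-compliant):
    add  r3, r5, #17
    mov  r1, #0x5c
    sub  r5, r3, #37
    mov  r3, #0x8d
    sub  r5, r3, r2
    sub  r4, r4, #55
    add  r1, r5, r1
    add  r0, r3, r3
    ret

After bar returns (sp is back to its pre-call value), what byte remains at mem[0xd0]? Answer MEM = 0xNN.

prologue: push r1 → mem[0xd3]=0x37, sp=0xd3
prologue: push r3 → mem[0xd2]=0xdb, sp=0xd2
prologue: push r4 → mem[0xd1]=0xc0, sp=0xd1
prologue: push r5 → mem[0xd0]=0x82, sp=0xd0
body[0] add  r3, r5, #17 → r3=0x93
body[1] mov  r1, #0x5c → r1=0x5c
body[2] sub  r5, r3, #37 → r5=0x6e
body[3] mov  r3, #0x8d → r3=0x8d
body[4] sub  r5, r3, r2 → r5=0x97
body[5] sub  r4, r4, #55 → r4=0x89
body[6] add  r1, r5, r1 → r1=0xf3
body[7] add  r0, r3, r3 → r0=0x1a
epilogue: pop r5=0x82, sp=0xd1
epilogue: pop r4=0xc0, sp=0xd2
epilogue: pop r3=0xdb, sp=0xd3
epilogue: pop r1=0x37, sp=0xd4
prologue pushed ['r1', 'r3', 'r4', 'r5'] at ['0xd3', '0xd2', '0xd1', '0xd0']

MEM = 0x82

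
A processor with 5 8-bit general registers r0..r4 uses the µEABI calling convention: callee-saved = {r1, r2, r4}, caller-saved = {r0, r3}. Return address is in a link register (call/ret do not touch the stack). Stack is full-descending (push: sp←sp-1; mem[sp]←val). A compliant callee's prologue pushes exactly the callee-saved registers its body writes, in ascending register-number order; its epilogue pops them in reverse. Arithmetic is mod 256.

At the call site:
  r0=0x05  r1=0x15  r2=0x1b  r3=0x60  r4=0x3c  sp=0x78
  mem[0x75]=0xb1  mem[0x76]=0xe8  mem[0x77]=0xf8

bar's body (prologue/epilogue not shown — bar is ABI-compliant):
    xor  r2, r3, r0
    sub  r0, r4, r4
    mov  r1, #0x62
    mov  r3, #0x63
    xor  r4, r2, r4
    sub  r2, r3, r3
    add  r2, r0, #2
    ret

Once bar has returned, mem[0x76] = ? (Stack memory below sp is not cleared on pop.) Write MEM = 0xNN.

prologue: push r1 → mem[0x77]=0x15, sp=0x77
prologue: push r2 → mem[0x76]=0x1b, sp=0x76
prologue: push r4 → mem[0x75]=0x3c, sp=0x75
body[0] xor  r2, r3, r0 → r2=0x65
body[1] sub  r0, r4, r4 → r0=0x00
body[2] mov  r1, #0x62 → r1=0x62
body[3] mov  r3, #0x63 → r3=0x63
body[4] xor  r4, r2, r4 → r4=0x59
body[5] sub  r2, r3, r3 → r2=0x00
body[6] add  r2, r0, #2 → r2=0x02
epilogue: pop r4=0x3c, sp=0x76
epilogue: pop r2=0x1b, sp=0x77
epilogue: pop r1=0x15, sp=0x78
prologue pushed ['r1', 'r2', 'r4'] at ['0x77', '0x76', '0x75']

MEM = 0x1b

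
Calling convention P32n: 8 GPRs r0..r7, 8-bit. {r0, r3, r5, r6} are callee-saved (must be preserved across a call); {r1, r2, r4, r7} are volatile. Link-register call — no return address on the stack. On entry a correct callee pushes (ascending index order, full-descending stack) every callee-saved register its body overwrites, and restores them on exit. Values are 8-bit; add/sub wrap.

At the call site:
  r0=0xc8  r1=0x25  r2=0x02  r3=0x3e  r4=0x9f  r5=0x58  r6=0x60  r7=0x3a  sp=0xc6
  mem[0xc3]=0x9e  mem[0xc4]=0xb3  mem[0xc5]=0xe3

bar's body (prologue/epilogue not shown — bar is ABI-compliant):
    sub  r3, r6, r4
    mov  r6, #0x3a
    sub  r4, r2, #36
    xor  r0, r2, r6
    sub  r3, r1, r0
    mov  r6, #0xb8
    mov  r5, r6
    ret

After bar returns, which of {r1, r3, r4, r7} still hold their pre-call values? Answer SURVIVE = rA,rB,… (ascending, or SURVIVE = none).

prologue: push r0 -> mem[0xc5]=0xc8, sp=0xc5
prologue: push r3 -> mem[0xc4]=0x3e, sp=0xc4
prologue: push r5 -> mem[0xc3]=0x58, sp=0xc3
prologue: push r6 -> mem[0xc2]=0x60, sp=0xc2
body[0] sub  r3, r6, r4 -> r3=0xc1
body[1] mov  r6, #0x3a -> r6=0x3a
body[2] sub  r4, r2, #36 -> r4=0xde
body[3] xor  r0, r2, r6 -> r0=0x38
body[4] sub  r3, r1, r0 -> r3=0xed
body[5] mov  r6, #0xb8 -> r6=0xb8
body[6] mov  r5, r6 -> r5=0xb8
epilogue: pop r6=0x60, sp=0xc3
epilogue: pop r5=0x58, sp=0xc4
epilogue: pop r3=0x3e, sp=0xc5
epilogue: pop r0=0xc8, sp=0xc6
r1: caller-saved, written=False
r3: callee-saved, written=True
r4: caller-saved, written=True
r7: caller-saved, written=False

SURVIVE = r1,r3,r7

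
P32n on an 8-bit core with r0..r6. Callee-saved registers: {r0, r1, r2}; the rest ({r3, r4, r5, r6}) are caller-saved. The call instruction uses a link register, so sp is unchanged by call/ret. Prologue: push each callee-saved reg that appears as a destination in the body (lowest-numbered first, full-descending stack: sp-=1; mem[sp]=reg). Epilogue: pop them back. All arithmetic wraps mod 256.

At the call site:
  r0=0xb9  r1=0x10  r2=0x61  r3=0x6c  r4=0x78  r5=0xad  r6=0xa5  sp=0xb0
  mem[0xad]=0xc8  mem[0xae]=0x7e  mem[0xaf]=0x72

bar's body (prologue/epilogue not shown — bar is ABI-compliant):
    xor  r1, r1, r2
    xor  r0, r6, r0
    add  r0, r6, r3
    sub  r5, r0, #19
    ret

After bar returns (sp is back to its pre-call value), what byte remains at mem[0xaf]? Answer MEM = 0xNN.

MEM = 0xb9

prologue: push r0 → mem[0xaf]=0xb9, sp=0xaf
prologue: push r1 → mem[0xae]=0x10, sp=0xae
body[0] xor  r1, r1, r2 → r1=0x71
body[1] xor  r0, r6, r0 → r0=0x1c
body[2] add  r0, r6, r3 → r0=0x11
body[3] sub  r5, r0, #19 → r5=0xfe
epilogue: pop r1=0x10, sp=0xaf
epilogue: pop r0=0xb9, sp=0xb0
prologue pushed ['r0', 'r1'] at ['0xaf', '0xae']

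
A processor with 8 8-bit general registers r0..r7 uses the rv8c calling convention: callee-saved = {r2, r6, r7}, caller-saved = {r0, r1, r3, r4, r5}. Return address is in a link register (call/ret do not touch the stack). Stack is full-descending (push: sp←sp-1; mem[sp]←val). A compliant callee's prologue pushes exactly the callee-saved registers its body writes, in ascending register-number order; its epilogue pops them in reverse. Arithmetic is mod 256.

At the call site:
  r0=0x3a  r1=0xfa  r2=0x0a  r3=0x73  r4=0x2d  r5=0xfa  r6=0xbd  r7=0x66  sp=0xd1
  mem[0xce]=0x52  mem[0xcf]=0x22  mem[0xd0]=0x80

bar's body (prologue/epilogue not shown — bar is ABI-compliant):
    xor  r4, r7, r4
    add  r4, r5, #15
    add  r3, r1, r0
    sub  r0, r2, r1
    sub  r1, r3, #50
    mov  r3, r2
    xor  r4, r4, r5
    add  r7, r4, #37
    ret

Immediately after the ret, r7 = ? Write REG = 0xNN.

prologue: push r7 → mem[0xd0]=0x66, sp=0xd0
body[0] xor  r4, r7, r4 → r4=0x4b
body[1] add  r4, r5, #15 → r4=0x09
body[2] add  r3, r1, r0 → r3=0x34
body[3] sub  r0, r2, r1 → r0=0x10
body[4] sub  r1, r3, #50 → r1=0x02
body[5] mov  r3, r2 → r3=0x0a
body[6] xor  r4, r4, r5 → r4=0xf3
body[7] add  r7, r4, #37 → r7=0x18
epilogue: pop r7=0x66, sp=0xd1
r7 is callee-saved → restored

REG = 0x66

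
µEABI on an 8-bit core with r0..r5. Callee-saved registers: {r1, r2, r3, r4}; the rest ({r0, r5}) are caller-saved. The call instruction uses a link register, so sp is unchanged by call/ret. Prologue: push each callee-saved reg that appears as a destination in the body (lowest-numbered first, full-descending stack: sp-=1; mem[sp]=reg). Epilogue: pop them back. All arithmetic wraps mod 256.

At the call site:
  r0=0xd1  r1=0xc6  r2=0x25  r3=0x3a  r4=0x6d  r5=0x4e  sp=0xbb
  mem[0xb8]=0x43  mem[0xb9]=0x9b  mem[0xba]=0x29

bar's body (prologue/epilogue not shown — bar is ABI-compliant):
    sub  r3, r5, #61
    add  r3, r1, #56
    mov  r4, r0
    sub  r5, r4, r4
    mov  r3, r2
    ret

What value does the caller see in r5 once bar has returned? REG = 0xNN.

REG = 0x00

prologue: push r3 → mem[0xba]=0x3a, sp=0xba
prologue: push r4 → mem[0xb9]=0x6d, sp=0xb9
body[0] sub  r3, r5, #61 → r3=0x11
body[1] add  r3, r1, #56 → r3=0xfe
body[2] mov  r4, r0 → r4=0xd1
body[3] sub  r5, r4, r4 → r5=0x00
body[4] mov  r3, r2 → r3=0x25
epilogue: pop r4=0x6d, sp=0xba
epilogue: pop r3=0x3a, sp=0xbb
r5 is caller-saved → body value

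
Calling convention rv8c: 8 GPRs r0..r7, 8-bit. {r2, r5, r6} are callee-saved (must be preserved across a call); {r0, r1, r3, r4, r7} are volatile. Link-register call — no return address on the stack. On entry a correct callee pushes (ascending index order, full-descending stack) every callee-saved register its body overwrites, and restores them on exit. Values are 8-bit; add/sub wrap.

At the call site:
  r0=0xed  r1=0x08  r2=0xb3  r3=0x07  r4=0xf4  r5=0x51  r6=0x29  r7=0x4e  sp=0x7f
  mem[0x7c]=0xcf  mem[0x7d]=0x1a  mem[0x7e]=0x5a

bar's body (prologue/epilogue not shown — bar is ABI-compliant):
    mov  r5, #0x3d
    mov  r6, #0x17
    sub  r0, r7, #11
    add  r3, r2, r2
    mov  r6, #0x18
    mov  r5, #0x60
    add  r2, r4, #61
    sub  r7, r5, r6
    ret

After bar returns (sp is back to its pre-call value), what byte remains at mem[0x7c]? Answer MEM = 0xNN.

MEM = 0x29

prologue: push r2 -> mem[0x7e]=0xb3, sp=0x7e
prologue: push r5 -> mem[0x7d]=0x51, sp=0x7d
prologue: push r6 -> mem[0x7c]=0x29, sp=0x7c
body[0] mov  r5, #0x3d -> r5=0x3d
body[1] mov  r6, #0x17 -> r6=0x17
body[2] sub  r0, r7, #11 -> r0=0x43
body[3] add  r3, r2, r2 -> r3=0x66
body[4] mov  r6, #0x18 -> r6=0x18
body[5] mov  r5, #0x60 -> r5=0x60
body[6] add  r2, r4, #61 -> r2=0x31
body[7] sub  r7, r5, r6 -> r7=0x48
epilogue: pop r6=0x29, sp=0x7d
epilogue: pop r5=0x51, sp=0x7e
epilogue: pop r2=0xb3, sp=0x7f
prologue pushed ['r2', 'r5', 'r6'] at ['0x7e', '0x7d', '0x7c']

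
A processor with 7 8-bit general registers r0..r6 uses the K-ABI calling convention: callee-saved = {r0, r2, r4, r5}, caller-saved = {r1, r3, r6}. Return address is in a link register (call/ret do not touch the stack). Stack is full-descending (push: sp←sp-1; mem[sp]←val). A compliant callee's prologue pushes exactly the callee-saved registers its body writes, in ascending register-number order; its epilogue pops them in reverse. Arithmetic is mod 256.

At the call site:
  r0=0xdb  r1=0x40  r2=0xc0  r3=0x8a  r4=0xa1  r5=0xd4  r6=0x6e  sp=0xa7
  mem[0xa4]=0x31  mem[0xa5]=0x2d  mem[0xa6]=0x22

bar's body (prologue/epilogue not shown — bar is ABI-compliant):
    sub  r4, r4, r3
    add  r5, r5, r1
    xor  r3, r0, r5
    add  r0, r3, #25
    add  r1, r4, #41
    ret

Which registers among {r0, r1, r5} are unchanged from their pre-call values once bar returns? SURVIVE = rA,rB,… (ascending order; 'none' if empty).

prologue: push r0 -> mem[0xa6]=0xdb, sp=0xa6
prologue: push r4 -> mem[0xa5]=0xa1, sp=0xa5
prologue: push r5 -> mem[0xa4]=0xd4, sp=0xa4
body[0] sub  r4, r4, r3 -> r4=0x17
body[1] add  r5, r5, r1 -> r5=0x14
body[2] xor  r3, r0, r5 -> r3=0xcf
body[3] add  r0, r3, #25 -> r0=0xe8
body[4] add  r1, r4, #41 -> r1=0x40
epilogue: pop r5=0xd4, sp=0xa5
epilogue: pop r4=0xa1, sp=0xa6
epilogue: pop r0=0xdb, sp=0xa7
r0: callee-saved, written=True
r1: caller-saved, written=True
r5: callee-saved, written=True

SURVIVE = r0,r1,r5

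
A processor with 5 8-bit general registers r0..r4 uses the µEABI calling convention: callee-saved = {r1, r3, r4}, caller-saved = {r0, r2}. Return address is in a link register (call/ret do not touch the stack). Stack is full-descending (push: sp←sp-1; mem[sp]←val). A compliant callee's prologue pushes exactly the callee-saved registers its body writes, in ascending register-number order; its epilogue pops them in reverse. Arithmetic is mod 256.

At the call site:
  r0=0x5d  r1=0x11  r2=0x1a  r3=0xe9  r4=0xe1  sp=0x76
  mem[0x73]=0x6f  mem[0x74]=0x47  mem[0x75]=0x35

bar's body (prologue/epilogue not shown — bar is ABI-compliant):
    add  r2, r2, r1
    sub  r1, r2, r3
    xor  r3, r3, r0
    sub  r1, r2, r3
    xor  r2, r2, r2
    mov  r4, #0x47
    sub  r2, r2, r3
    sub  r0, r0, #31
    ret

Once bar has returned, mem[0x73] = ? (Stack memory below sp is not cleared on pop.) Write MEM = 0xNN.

prologue: push r1 → mem[0x75]=0x11, sp=0x75
prologue: push r3 → mem[0x74]=0xe9, sp=0x74
prologue: push r4 → mem[0x73]=0xe1, sp=0x73
body[0] add  r2, r2, r1 → r2=0x2b
body[1] sub  r1, r2, r3 → r1=0x42
body[2] xor  r3, r3, r0 → r3=0xb4
body[3] sub  r1, r2, r3 → r1=0x77
body[4] xor  r2, r2, r2 → r2=0x00
body[5] mov  r4, #0x47 → r4=0x47
body[6] sub  r2, r2, r3 → r2=0x4c
body[7] sub  r0, r0, #31 → r0=0x3e
epilogue: pop r4=0xe1, sp=0x74
epilogue: pop r3=0xe9, sp=0x75
epilogue: pop r1=0x11, sp=0x76
prologue pushed ['r1', 'r3', 'r4'] at ['0x75', '0x74', '0x73']

MEM = 0xe1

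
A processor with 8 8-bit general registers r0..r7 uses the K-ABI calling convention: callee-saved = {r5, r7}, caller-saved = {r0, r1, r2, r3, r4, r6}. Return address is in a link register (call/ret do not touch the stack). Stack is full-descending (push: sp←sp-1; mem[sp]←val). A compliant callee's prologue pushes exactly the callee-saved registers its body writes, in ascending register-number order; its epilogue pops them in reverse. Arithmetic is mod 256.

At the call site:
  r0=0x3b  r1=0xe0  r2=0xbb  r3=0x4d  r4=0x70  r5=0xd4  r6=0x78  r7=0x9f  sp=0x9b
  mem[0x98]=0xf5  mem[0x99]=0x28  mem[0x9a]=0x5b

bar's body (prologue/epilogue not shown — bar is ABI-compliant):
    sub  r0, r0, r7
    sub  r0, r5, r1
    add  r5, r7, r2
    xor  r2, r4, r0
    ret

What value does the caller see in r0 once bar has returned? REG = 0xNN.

REG = 0xf4

prologue: push r5 → mem[0x9a]=0xd4, sp=0x9a
body[0] sub  r0, r0, r7 → r0=0x9c
body[1] sub  r0, r5, r1 → r0=0xf4
body[2] add  r5, r7, r2 → r5=0x5a
body[3] xor  r2, r4, r0 → r2=0x84
epilogue: pop r5=0xd4, sp=0x9b
r0 is caller-saved → body value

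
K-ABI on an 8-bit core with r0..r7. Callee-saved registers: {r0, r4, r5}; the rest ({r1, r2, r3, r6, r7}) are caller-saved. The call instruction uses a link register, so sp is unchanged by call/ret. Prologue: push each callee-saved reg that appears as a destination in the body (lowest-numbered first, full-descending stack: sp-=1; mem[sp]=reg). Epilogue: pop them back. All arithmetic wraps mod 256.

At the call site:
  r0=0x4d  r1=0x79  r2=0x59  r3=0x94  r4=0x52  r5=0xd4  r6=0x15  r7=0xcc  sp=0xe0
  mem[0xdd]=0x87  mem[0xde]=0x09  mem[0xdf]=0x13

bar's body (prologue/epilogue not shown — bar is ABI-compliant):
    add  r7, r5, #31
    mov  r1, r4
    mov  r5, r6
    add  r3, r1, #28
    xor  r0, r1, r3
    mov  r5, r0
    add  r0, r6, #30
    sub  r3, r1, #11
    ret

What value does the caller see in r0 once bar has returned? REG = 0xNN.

prologue: push r0 -> mem[0xdf]=0x4d, sp=0xdf
prologue: push r5 -> mem[0xde]=0xd4, sp=0xde
body[0] add  r7, r5, #31 -> r7=0xf3
body[1] mov  r1, r4 -> r1=0x52
body[2] mov  r5, r6 -> r5=0x15
body[3] add  r3, r1, #28 -> r3=0x6e
body[4] xor  r0, r1, r3 -> r0=0x3c
body[5] mov  r5, r0 -> r5=0x3c
body[6] add  r0, r6, #30 -> r0=0x33
body[7] sub  r3, r1, #11 -> r3=0x47
epilogue: pop r5=0xd4, sp=0xdf
epilogue: pop r0=0x4d, sp=0xe0
r0 is callee-saved -> restored

REG = 0x4d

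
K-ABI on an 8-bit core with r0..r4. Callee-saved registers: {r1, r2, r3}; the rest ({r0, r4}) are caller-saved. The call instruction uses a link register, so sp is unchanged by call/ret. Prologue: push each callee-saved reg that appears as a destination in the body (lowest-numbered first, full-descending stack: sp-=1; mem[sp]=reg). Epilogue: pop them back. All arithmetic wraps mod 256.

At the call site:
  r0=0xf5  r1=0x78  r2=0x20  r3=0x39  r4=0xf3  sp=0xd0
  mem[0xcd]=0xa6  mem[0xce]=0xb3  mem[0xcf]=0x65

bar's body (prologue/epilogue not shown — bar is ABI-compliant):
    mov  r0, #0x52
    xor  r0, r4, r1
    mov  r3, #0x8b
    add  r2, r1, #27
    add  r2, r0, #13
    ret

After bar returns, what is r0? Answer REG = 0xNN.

prologue: push r2 → mem[0xcf]=0x20, sp=0xcf
prologue: push r3 → mem[0xce]=0x39, sp=0xce
body[0] mov  r0, #0x52 → r0=0x52
body[1] xor  r0, r4, r1 → r0=0x8b
body[2] mov  r3, #0x8b → r3=0x8b
body[3] add  r2, r1, #27 → r2=0x93
body[4] add  r2, r0, #13 → r2=0x98
epilogue: pop r3=0x39, sp=0xcf
epilogue: pop r2=0x20, sp=0xd0
r0 is caller-saved → body value

REG = 0x8b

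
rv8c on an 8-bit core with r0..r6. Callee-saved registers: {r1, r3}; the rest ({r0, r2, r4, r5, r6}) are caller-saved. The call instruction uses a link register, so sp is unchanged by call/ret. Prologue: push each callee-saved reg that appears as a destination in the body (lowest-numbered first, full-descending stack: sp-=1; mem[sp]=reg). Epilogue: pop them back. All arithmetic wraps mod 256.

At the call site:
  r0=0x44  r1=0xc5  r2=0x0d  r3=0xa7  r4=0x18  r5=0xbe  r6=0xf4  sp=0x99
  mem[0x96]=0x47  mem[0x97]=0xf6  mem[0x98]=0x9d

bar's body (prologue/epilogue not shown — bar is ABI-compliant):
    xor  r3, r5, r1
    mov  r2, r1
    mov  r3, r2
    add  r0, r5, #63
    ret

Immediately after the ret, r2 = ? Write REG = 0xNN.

prologue: push r3 → mem[0x98]=0xa7, sp=0x98
body[0] xor  r3, r5, r1 → r3=0x7b
body[1] mov  r2, r1 → r2=0xc5
body[2] mov  r3, r2 → r3=0xc5
body[3] add  r0, r5, #63 → r0=0xfd
epilogue: pop r3=0xa7, sp=0x99
r2 is caller-saved → body value

REG = 0xc5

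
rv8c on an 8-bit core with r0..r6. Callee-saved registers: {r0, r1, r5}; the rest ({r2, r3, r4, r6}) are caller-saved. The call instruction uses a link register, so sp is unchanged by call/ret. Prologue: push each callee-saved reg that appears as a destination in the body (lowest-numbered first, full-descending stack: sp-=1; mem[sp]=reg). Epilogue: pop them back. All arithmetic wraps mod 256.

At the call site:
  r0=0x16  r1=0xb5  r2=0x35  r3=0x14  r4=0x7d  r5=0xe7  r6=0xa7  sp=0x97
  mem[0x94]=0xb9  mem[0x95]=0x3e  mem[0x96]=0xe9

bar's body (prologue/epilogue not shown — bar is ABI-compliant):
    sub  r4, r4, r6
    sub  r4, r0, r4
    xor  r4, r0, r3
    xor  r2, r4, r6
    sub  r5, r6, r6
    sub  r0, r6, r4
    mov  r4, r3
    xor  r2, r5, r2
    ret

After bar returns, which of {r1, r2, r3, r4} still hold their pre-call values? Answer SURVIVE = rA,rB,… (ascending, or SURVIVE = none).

SURVIVE = r1,r3

prologue: push r0 -> mem[0x96]=0x16, sp=0x96
prologue: push r5 -> mem[0x95]=0xe7, sp=0x95
body[0] sub  r4, r4, r6 -> r4=0xd6
body[1] sub  r4, r0, r4 -> r4=0x40
body[2] xor  r4, r0, r3 -> r4=0x02
body[3] xor  r2, r4, r6 -> r2=0xa5
body[4] sub  r5, r6, r6 -> r5=0x00
body[5] sub  r0, r6, r4 -> r0=0xa5
body[6] mov  r4, r3 -> r4=0x14
body[7] xor  r2, r5, r2 -> r2=0xa5
epilogue: pop r5=0xe7, sp=0x96
epilogue: pop r0=0x16, sp=0x97
r1: callee-saved, written=False
r2: caller-saved, written=True
r3: caller-saved, written=False
r4: caller-saved, written=True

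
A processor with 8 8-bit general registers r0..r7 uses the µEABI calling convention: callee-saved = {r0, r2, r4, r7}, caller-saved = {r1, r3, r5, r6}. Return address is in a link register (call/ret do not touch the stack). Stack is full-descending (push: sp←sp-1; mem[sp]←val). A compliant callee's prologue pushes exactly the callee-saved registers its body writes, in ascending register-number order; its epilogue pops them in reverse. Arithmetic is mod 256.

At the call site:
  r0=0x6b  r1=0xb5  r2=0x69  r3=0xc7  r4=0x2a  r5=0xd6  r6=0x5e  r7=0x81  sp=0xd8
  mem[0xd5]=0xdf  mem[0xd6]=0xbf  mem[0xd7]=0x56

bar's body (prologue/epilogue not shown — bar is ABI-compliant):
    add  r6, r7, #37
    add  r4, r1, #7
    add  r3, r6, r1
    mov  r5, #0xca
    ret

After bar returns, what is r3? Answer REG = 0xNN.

prologue: push r4 → mem[0xd7]=0x2a, sp=0xd7
body[0] add  r6, r7, #37 → r6=0xa6
body[1] add  r4, r1, #7 → r4=0xbc
body[2] add  r3, r6, r1 → r3=0x5b
body[3] mov  r5, #0xca → r5=0xca
epilogue: pop r4=0x2a, sp=0xd8
r3 is caller-saved → body value

REG = 0x5b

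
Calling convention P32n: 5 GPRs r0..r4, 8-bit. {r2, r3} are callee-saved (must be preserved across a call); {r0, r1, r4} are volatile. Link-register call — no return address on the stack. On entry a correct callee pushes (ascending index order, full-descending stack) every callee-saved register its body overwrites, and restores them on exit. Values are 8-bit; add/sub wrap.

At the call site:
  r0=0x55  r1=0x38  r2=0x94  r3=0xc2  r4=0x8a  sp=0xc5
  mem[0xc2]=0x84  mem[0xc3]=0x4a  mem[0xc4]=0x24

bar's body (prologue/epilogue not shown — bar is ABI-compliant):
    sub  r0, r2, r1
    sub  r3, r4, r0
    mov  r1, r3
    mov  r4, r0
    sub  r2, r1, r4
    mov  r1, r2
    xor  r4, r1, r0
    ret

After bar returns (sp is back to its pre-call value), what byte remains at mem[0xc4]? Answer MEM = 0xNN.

prologue: push r2 → mem[0xc4]=0x94, sp=0xc4
prologue: push r3 → mem[0xc3]=0xc2, sp=0xc3
body[0] sub  r0, r2, r1 → r0=0x5c
body[1] sub  r3, r4, r0 → r3=0x2e
body[2] mov  r1, r3 → r1=0x2e
body[3] mov  r4, r0 → r4=0x5c
body[4] sub  r2, r1, r4 → r2=0xd2
body[5] mov  r1, r2 → r1=0xd2
body[6] xor  r4, r1, r0 → r4=0x8e
epilogue: pop r3=0xc2, sp=0xc4
epilogue: pop r2=0x94, sp=0xc5
prologue pushed ['r2', 'r3'] at ['0xc4', '0xc3']

MEM = 0x94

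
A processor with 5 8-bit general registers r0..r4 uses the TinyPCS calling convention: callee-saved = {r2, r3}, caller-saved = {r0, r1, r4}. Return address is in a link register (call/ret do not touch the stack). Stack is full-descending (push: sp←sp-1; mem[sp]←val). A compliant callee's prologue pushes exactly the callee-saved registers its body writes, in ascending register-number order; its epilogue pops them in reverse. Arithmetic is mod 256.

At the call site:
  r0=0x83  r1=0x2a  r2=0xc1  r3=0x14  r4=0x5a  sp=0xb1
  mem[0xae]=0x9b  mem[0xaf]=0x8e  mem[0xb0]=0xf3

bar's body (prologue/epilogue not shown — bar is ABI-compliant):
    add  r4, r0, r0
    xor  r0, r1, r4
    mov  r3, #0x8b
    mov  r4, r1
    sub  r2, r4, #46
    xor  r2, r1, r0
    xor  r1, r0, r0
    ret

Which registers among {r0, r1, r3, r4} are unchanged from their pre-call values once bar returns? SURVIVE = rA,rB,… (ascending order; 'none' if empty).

prologue: push r2 -> mem[0xb0]=0xc1, sp=0xb0
prologue: push r3 -> mem[0xaf]=0x14, sp=0xaf
body[0] add  r4, r0, r0 -> r4=0x06
body[1] xor  r0, r1, r4 -> r0=0x2c
body[2] mov  r3, #0x8b -> r3=0x8b
body[3] mov  r4, r1 -> r4=0x2a
body[4] sub  r2, r4, #46 -> r2=0xfc
body[5] xor  r2, r1, r0 -> r2=0x06
body[6] xor  r1, r0, r0 -> r1=0x00
epilogue: pop r3=0x14, sp=0xb0
epilogue: pop r2=0xc1, sp=0xb1
r0: caller-saved, written=True
r1: caller-saved, written=True
r3: callee-saved, written=True
r4: caller-saved, written=True

SURVIVE = r3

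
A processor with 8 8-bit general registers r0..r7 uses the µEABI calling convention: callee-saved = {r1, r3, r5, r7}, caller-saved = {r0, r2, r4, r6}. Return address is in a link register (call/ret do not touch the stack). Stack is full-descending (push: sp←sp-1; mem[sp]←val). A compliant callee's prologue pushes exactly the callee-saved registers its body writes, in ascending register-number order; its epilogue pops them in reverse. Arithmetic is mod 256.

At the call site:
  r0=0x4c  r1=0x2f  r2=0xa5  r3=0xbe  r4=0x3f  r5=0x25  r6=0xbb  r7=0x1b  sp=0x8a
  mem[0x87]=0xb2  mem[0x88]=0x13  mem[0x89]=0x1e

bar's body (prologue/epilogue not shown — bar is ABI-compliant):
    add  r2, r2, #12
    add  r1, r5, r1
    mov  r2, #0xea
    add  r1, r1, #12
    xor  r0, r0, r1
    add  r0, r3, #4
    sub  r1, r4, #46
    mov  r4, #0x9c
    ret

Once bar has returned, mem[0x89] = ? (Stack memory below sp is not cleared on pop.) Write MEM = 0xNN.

prologue: push r1 -> mem[0x89]=0x2f, sp=0x89
body[0] add  r2, r2, #12 -> r2=0xb1
body[1] add  r1, r5, r1 -> r1=0x54
body[2] mov  r2, #0xea -> r2=0xea
body[3] add  r1, r1, #12 -> r1=0x60
body[4] xor  r0, r0, r1 -> r0=0x2c
body[5] add  r0, r3, #4 -> r0=0xc2
body[6] sub  r1, r4, #46 -> r1=0x11
body[7] mov  r4, #0x9c -> r4=0x9c
epilogue: pop r1=0x2f, sp=0x8a
prologue pushed ['r1'] at ['0x89']

MEM = 0x2f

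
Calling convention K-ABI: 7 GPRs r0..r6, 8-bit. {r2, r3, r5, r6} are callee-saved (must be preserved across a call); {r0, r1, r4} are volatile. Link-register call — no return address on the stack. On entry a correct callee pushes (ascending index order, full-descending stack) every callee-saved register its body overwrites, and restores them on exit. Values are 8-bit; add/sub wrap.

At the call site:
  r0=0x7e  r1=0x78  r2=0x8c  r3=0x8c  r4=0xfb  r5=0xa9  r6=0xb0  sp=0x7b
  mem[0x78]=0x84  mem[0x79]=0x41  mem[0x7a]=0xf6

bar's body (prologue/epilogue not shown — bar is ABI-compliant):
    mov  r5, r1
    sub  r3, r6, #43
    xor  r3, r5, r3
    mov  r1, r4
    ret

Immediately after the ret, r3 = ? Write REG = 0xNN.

REG = 0x8c

prologue: push r3 -> mem[0x7a]=0x8c, sp=0x7a
prologue: push r5 -> mem[0x79]=0xa9, sp=0x79
body[0] mov  r5, r1 -> r5=0x78
body[1] sub  r3, r6, #43 -> r3=0x85
body[2] xor  r3, r5, r3 -> r3=0xfd
body[3] mov  r1, r4 -> r1=0xfb
epilogue: pop r5=0xa9, sp=0x7a
epilogue: pop r3=0x8c, sp=0x7b
r3 is callee-saved -> restored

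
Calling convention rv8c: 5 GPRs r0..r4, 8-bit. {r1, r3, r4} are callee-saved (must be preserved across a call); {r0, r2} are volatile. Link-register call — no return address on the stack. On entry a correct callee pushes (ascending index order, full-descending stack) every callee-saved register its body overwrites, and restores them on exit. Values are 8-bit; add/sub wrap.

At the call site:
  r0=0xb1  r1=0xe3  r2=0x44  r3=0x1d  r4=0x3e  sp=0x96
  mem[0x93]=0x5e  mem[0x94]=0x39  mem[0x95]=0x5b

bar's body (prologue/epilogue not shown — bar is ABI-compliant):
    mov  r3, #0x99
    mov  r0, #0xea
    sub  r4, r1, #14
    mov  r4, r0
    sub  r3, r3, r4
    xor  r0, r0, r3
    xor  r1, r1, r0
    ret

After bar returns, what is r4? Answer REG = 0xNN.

REG = 0x3e

prologue: push r1 -> mem[0x95]=0xe3, sp=0x95
prologue: push r3 -> mem[0x94]=0x1d, sp=0x94
prologue: push r4 -> mem[0x93]=0x3e, sp=0x93
body[0] mov  r3, #0x99 -> r3=0x99
body[1] mov  r0, #0xea -> r0=0xea
body[2] sub  r4, r1, #14 -> r4=0xd5
body[3] mov  r4, r0 -> r4=0xea
body[4] sub  r3, r3, r4 -> r3=0xaf
body[5] xor  r0, r0, r3 -> r0=0x45
body[6] xor  r1, r1, r0 -> r1=0xa6
epilogue: pop r4=0x3e, sp=0x94
epilogue: pop r3=0x1d, sp=0x95
epilogue: pop r1=0xe3, sp=0x96
r4 is callee-saved -> restored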